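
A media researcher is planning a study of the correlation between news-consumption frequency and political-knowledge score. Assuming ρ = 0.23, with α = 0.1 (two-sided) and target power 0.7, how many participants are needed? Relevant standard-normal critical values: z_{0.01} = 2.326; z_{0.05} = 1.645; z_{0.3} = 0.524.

Fisher's z: C = ½·ln((1+r)/(1−r)) = ½·ln(1.5974) = 0.2342.
n = ((z_{α/2} + z_β)/C)² + 3.
(1.645 + 0.524) / 0.2342 = 2.169 / 0.2342 = 9.261.
n = 9.261² + 3 = 85.77 + 3 = 88.8.
Round up.

n = 89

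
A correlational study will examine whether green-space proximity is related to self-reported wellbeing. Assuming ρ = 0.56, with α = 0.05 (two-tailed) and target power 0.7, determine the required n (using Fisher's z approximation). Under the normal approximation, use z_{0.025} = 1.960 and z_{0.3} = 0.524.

Fisher's z: C = ½·ln((1+r)/(1−r)) = ½·ln(3.5455) = 0.6328.
n = ((z_{α/2} + z_β)/C)² + 3.
(1.960 + 0.524) / 0.6328 = 2.484 / 0.6328 = 3.925.
n = 3.925² + 3 = 15.41 + 3 = 18.4.
Round up.

n = 19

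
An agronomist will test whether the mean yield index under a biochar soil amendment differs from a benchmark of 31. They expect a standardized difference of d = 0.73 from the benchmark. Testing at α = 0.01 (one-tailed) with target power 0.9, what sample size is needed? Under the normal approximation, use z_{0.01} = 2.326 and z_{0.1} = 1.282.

For a one-sample test: n = ((z_{α} + z_β) / d)².
z_{α} + z_β = 2.326 + 1.282 = 3.608.
n = (3.608 / 0.73)² = 4.942² = 24.43.
Round up.

n = 25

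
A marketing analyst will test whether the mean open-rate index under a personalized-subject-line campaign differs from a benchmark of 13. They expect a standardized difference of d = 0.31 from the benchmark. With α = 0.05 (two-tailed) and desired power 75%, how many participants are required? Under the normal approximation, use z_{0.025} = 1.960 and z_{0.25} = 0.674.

For a one-sample test: n = ((z_{α/2} + z_β) / d)².
z_{α/2} + z_β = 1.960 + 0.674 = 2.634.
n = (2.634 / 0.31)² = 8.497² = 72.20.
Round up.

n = 73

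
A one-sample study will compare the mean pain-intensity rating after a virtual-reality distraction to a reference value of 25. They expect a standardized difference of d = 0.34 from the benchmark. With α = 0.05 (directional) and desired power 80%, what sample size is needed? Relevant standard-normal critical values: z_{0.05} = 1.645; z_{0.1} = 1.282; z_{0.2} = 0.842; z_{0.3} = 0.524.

n = 54

For a one-sample test: n = ((z_{α} + z_β) / d)².
z_{α} + z_β = 1.645 + 0.842 = 2.487.
n = (2.487 / 0.34)² = 7.315² = 53.50.
Round up.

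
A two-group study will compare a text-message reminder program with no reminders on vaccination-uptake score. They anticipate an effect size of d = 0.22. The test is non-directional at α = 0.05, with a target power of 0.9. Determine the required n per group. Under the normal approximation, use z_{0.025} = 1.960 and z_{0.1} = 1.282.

For two independent groups with equal n: n = 2·((z_{α/2} + z_β) / d)².
z_{α/2} + z_β = 1.960 + 1.282 = 3.242.
n = 2 × (3.242 / 0.22)² = 2 × 14.736² = 2 × 217.16 = 434.3.
Round up to the next whole participant.

n = 435 per group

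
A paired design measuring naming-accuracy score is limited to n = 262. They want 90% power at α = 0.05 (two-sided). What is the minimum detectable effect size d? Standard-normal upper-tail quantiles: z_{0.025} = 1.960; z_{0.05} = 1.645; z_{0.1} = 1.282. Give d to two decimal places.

For a single sample (or paired design) of n = 262: d_min = (z_{α/2} + z_β)/√n.
z-sum = 1.960 + 1.282 = 3.242.
d_min = 3.242 / √262 = 3.242 / 16.186 = 0.200.

d_min ≈ 0.20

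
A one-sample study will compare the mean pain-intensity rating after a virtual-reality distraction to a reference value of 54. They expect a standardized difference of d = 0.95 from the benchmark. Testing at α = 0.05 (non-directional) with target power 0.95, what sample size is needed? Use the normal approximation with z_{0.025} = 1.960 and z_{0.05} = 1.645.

n = 15

For a one-sample test: n = ((z_{α/2} + z_β) / d)².
z_{α/2} + z_β = 1.960 + 1.645 = 3.605.
n = (3.605 / 0.95)² = 3.795² = 14.40.
Round up.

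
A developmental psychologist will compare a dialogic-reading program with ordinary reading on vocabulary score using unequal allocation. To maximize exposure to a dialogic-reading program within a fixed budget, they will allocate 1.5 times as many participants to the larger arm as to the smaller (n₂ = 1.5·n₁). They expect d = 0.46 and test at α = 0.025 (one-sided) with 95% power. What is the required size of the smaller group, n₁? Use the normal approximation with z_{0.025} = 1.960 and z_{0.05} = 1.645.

n₁ = 103

With allocation ratio k = n₂/n₁ = 1.5, Var(x̄₁−x̄₂) = σ²(1/n₁ + 1/(k·n₁)) = σ²·(k+1)/(k·n₁).
So n₁ = (1 + 1/k)·((z_{α} + z_β)/d)² = 1.667 × (3.605/0.46)².
n₁ = 1.667 × 61.42 = 102.4.
Round up: n₁ = 103, giving n₂ = ⌈1.5 × 103⌉ = ⌈154.5⌉ = 155.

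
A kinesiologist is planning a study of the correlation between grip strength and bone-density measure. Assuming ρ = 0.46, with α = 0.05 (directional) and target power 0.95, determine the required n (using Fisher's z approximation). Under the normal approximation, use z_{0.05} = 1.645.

n = 47

Fisher's z: C = ½·ln((1+r)/(1−r)) = ½·ln(2.7037) = 0.4973.
n = ((z_{α} + z_β)/C)² + 3.
(1.645 + 1.645) / 0.4973 = 3.290 / 0.4973 = 6.616.
n = 6.616² + 3 = 43.77 + 3 = 46.8.
Round up.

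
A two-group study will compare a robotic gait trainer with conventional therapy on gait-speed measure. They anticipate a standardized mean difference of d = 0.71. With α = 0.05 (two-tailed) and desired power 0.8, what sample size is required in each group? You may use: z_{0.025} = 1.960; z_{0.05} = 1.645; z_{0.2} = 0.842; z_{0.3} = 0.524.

n = 32 per group

For two independent groups with equal n: n = 2·((z_{α/2} + z_β) / d)².
z_{α/2} + z_β = 1.960 + 0.842 = 2.802.
n = 2 × (2.802 / 0.71)² = 2 × 3.946² = 2 × 15.57 = 31.1.
Round up to the next whole participant.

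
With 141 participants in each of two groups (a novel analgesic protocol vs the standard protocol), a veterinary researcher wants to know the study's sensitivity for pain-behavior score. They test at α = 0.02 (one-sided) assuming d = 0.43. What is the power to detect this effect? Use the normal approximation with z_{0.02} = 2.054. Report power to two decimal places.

For two equal groups, power = Φ(d·√(n/2) − z_{α}).
d·√(n/2) = 0.43 × √(141/2) = 0.43 × 8.396 = 3.610.
z_β = 3.610 − 2.054 = 1.556.
Power = Φ(1.556) = 0.940.

power ≈ 0.94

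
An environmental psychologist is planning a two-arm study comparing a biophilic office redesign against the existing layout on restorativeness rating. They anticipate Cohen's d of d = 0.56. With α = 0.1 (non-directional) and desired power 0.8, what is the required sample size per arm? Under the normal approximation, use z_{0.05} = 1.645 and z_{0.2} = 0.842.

For two independent groups with equal n: n = 2·((z_{α/2} + z_β) / d)².
z_{α/2} + z_β = 1.645 + 0.842 = 2.487.
n = 2 × (2.487 / 0.56)² = 2 × 4.441² = 2 × 19.72 = 39.4.
Round up to the next whole participant.

n = 40 per group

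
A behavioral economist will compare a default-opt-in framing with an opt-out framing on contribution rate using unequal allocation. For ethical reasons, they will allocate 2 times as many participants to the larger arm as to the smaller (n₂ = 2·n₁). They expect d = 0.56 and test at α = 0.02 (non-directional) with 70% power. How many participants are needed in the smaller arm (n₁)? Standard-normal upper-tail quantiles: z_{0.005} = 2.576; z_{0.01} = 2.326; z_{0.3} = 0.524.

With allocation ratio k = n₂/n₁ = 2, Var(x̄₁−x̄₂) = σ²(1/n₁ + 1/(k·n₁)) = σ²·(k+1)/(k·n₁).
So n₁ = (1 + 1/k)·((z_{α/2} + z_β)/d)² = 1.500 × (2.850/0.56)².
n₁ = 1.500 × 25.90 = 38.9.
Round up: n₁ = 39, giving n₂ = 2 × 39 = 78.

n₁ = 39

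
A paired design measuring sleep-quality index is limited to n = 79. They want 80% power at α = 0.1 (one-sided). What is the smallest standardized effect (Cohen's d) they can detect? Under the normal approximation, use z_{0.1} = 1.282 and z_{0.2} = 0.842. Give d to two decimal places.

For a single sample (or paired design) of n = 79: d_min = (z_{α} + z_β)/√n.
z-sum = 1.282 + 0.842 = 2.124.
d_min = 2.124 / √79 = 2.124 / 8.888 = 0.239.

d_min ≈ 0.24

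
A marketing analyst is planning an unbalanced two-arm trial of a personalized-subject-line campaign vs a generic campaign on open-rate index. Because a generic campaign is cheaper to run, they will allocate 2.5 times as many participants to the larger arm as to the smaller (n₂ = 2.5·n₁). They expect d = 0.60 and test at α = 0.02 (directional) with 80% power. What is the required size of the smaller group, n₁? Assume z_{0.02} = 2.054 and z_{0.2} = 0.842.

With allocation ratio k = n₂/n₁ = 2.5, Var(x̄₁−x̄₂) = σ²(1/n₁ + 1/(k·n₁)) = σ²·(k+1)/(k·n₁).
So n₁ = (1 + 1/k)·((z_{α} + z_β)/d)² = 1.400 × (2.896/0.60)².
n₁ = 1.400 × 23.30 = 32.6.
Round up: n₁ = 33, giving n₂ = ⌈2.5 × 33⌉ = ⌈82.5⌉ = 83.

n₁ = 33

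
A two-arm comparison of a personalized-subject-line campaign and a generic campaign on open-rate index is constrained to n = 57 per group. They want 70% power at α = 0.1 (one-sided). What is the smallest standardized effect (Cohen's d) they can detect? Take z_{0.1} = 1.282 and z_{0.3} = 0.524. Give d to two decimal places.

For two independent groups of n = 57 each: d_min = (z_{α} + z_β)·√(2/n).
z-sum = 1.282 + 0.524 = 1.806.
d_min = 1.806 × √(2/57) = 1.806 × 0.1873 = 0.338.

d_min ≈ 0.34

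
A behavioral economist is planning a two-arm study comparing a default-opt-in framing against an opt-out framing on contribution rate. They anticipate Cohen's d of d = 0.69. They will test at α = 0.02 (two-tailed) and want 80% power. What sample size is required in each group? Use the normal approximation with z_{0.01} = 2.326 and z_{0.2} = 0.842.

For two independent groups with equal n: n = 2·((z_{α/2} + z_β) / d)².
z_{α/2} + z_β = 2.326 + 0.842 = 3.168.
n = 2 × (3.168 / 0.69)² = 2 × 4.591² = 2 × 21.08 = 42.2.
Round up to the next whole participant.

n = 43 per group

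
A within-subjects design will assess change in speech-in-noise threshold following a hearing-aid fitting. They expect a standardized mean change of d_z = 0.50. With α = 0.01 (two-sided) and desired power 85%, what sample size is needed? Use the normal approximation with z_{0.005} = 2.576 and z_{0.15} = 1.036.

n = 53 pairs

For a paired (one-sample on differences) test: n = ((z_{α/2} + z_β) / d)².
z_{α/2} + z_β = 2.576 + 1.036 = 3.612.
n = (3.612 / 0.50)² = 7.224² = 52.19.
Round up.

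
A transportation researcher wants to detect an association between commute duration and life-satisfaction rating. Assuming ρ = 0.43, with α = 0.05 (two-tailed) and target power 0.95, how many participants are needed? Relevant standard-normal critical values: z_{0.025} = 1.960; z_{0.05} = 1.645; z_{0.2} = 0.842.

Fisher's z: C = ½·ln((1+r)/(1−r)) = ½·ln(2.5088) = 0.4599.
n = ((z_{α/2} + z_β)/C)² + 3.
(1.960 + 1.645) / 0.4599 = 3.605 / 0.4599 = 7.839.
n = 7.839² + 3 = 61.44 + 3 = 64.4.
Round up.

n = 65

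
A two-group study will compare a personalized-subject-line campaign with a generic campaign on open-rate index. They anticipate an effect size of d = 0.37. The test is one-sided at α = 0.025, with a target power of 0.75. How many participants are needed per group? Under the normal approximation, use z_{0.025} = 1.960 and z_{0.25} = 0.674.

n = 102 per group

For two independent groups with equal n: n = 2·((z_{α} + z_β) / d)².
z_{α} + z_β = 1.960 + 0.674 = 2.634.
n = 2 × (2.634 / 0.37)² = 2 × 7.119² = 2 × 50.68 = 101.4.
Round up to the next whole participant.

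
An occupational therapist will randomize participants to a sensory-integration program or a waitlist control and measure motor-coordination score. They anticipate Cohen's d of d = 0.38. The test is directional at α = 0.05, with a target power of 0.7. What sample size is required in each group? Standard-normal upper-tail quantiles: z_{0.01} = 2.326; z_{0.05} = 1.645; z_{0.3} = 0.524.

n = 66 per group

For two independent groups with equal n: n = 2·((z_{α} + z_β) / d)².
z_{α} + z_β = 1.645 + 0.524 = 2.169.
n = 2 × (2.169 / 0.38)² = 2 × 5.708² = 2 × 32.58 = 65.2.
Round up to the next whole participant.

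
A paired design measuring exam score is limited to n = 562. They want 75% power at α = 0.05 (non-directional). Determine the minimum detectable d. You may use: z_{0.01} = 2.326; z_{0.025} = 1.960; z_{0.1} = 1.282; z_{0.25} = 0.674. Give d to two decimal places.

d_min ≈ 0.11

For a single sample (or paired design) of n = 562: d_min = (z_{α/2} + z_β)/√n.
z-sum = 1.960 + 0.674 = 2.634.
d_min = 2.634 / √562 = 2.634 / 23.707 = 0.111.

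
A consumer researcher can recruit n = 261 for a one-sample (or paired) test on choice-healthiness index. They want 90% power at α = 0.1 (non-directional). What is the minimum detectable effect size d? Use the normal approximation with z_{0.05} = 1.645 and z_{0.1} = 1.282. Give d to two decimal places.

For a single sample (or paired design) of n = 261: d_min = (z_{α/2} + z_β)/√n.
z-sum = 1.645 + 1.282 = 2.927.
d_min = 2.927 / √261 = 2.927 / 16.155 = 0.181.

d_min ≈ 0.18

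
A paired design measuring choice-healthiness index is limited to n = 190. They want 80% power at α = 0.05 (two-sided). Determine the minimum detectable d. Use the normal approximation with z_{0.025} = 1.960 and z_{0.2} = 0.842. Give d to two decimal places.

d_min ≈ 0.20

For a single sample (or paired design) of n = 190: d_min = (z_{α/2} + z_β)/√n.
z-sum = 1.960 + 0.842 = 2.802.
d_min = 2.802 / √190 = 2.802 / 13.784 = 0.203.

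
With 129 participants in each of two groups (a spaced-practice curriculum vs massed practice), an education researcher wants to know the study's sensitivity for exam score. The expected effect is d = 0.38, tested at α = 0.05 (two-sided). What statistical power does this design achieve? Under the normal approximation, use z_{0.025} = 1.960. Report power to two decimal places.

For two equal groups, power = Φ(d·√(n/2) − z_{α/2}).
d·√(n/2) = 0.38 × √(129/2) = 0.38 × 8.031 = 3.052.
z_β = 3.052 − 1.960 = 1.092.
Power = Φ(1.092) = 0.863.

power ≈ 0.86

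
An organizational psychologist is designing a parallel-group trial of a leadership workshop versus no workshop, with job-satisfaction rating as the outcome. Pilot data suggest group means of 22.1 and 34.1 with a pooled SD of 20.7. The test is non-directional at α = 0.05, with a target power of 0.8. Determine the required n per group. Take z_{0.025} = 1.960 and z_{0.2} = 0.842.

n = 47 per group

Cohen's d = |M₁ − M₂| / SD_pooled = |22.1 − 34.1| / 20.7 = 12.0 / 20.7 = 0.580.
For two independent groups with equal n: n = 2·((z_{α/2} + z_β) / d)².
z_{α/2} + z_β = 1.960 + 0.842 = 2.802.
n = 2 × (2.802 / 0.580)² = 2 × 4.831² = 2 × 23.34 = 46.7.
Round up to the next whole participant.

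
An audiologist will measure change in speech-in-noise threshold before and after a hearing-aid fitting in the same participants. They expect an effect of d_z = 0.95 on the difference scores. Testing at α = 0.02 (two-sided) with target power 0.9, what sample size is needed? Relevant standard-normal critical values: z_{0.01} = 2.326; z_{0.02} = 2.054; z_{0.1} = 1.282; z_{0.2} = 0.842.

n = 15 pairs

For a paired (one-sample on differences) test: n = ((z_{α/2} + z_β) / d)².
z_{α/2} + z_β = 2.326 + 1.282 = 3.608.
n = (3.608 / 0.95)² = 3.798² = 14.42.
Round up.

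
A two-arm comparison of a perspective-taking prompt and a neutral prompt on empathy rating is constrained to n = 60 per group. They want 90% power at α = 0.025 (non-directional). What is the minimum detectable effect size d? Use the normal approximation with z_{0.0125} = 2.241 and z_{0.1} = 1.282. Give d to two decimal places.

For two independent groups of n = 60 each: d_min = (z_{α/2} + z_β)·√(2/n).
z-sum = 2.241 + 1.282 = 3.523.
d_min = 3.523 × √(2/60) = 3.523 × 0.1826 = 0.643.

d_min ≈ 0.64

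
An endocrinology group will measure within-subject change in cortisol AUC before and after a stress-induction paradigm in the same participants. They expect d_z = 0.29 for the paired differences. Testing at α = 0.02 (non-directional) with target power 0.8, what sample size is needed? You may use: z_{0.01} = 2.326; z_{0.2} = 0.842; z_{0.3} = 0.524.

For a paired (one-sample on differences) test: n = ((z_{α/2} + z_β) / d)².
z_{α/2} + z_β = 2.326 + 0.842 = 3.168.
n = (3.168 / 0.29)² = 10.924² = 119.34.
Round up.

n = 120 pairs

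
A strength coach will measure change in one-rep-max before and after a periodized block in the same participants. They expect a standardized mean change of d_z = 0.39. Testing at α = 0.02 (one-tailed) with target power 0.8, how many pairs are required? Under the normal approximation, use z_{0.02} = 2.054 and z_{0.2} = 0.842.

For a paired (one-sample on differences) test: n = ((z_{α} + z_β) / d)².
z_{α} + z_β = 2.054 + 0.842 = 2.896.
n = (2.896 / 0.39)² = 7.426² = 55.14.
Round up.

n = 56 pairs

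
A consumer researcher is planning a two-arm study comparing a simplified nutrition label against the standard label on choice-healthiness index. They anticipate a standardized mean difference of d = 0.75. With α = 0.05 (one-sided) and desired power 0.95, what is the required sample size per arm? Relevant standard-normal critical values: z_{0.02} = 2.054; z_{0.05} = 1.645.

For two independent groups with equal n: n = 2·((z_{α} + z_β) / d)².
z_{α} + z_β = 1.645 + 1.645 = 3.290.
n = 2 × (3.290 / 0.75)² = 2 × 4.387² = 2 × 19.24 = 38.5.
Round up to the next whole participant.

n = 39 per group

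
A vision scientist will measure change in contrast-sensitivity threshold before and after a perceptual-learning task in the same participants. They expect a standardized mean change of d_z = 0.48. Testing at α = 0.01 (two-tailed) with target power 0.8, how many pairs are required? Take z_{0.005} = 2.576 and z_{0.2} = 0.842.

For a paired (one-sample on differences) test: n = ((z_{α/2} + z_β) / d)².
z_{α/2} + z_β = 2.576 + 0.842 = 3.418.
n = (3.418 / 0.48)² = 7.121² = 50.71.
Round up.

n = 51 pairs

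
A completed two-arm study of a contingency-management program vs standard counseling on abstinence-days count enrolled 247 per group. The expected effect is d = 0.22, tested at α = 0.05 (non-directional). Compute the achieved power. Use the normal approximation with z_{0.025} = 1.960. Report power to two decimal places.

power ≈ 0.69

For two equal groups, power = Φ(d·√(n/2) − z_{α/2}).
d·√(n/2) = 0.22 × √(247/2) = 0.22 × 11.113 = 2.445.
z_β = 2.445 − 1.960 = 0.485.
Power = Φ(0.485) = 0.686.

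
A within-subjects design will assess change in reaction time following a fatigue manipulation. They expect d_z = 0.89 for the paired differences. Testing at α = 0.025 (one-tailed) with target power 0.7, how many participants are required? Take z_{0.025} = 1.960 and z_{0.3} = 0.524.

n = 8 pairs

For a paired (one-sample on differences) test: n = ((z_{α} + z_β) / d)².
z_{α} + z_β = 1.960 + 0.524 = 2.484.
n = (2.484 / 0.89)² = 2.791² = 7.79.
Round up.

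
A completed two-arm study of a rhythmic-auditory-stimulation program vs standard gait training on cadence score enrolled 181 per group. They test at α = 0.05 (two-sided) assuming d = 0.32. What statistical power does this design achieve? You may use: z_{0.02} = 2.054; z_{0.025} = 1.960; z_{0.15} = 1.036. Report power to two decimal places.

For two equal groups, power = Φ(d·√(n/2) − z_{α/2}).
d·√(n/2) = 0.32 × √(181/2) = 0.32 × 9.513 = 3.044.
z_β = 3.044 − 1.960 = 1.084.
Power = Φ(1.084) = 0.861.

power ≈ 0.86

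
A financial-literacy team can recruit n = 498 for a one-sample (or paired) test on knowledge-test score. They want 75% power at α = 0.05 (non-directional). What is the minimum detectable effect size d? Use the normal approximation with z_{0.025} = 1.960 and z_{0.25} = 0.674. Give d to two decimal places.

For a single sample (or paired design) of n = 498: d_min = (z_{α/2} + z_β)/√n.
z-sum = 1.960 + 0.674 = 2.634.
d_min = 2.634 / √498 = 2.634 / 22.316 = 0.118.

d_min ≈ 0.12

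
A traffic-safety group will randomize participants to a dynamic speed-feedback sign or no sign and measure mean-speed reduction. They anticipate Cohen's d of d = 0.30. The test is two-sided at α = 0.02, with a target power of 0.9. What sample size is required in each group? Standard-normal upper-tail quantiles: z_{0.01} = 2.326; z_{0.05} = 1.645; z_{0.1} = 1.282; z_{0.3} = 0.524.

n = 290 per group

For two independent groups with equal n: n = 2·((z_{α/2} + z_β) / d)².
z_{α/2} + z_β = 2.326 + 1.282 = 3.608.
n = 2 × (3.608 / 0.30)² = 2 × 12.027² = 2 × 144.64 = 289.3.
Round up to the next whole participant.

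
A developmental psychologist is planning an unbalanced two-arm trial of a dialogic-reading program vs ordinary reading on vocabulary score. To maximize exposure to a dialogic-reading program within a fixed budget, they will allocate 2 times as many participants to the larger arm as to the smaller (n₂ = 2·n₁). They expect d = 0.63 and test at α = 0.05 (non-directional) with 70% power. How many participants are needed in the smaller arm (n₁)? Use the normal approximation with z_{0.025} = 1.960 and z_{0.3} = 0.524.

With allocation ratio k = n₂/n₁ = 2, Var(x̄₁−x̄₂) = σ²(1/n₁ + 1/(k·n₁)) = σ²·(k+1)/(k·n₁).
So n₁ = (1 + 1/k)·((z_{α/2} + z_β)/d)² = 1.500 × (2.484/0.63)².
n₁ = 1.500 × 15.55 = 23.3.
Round up: n₁ = 24, giving n₂ = 2 × 24 = 48.

n₁ = 24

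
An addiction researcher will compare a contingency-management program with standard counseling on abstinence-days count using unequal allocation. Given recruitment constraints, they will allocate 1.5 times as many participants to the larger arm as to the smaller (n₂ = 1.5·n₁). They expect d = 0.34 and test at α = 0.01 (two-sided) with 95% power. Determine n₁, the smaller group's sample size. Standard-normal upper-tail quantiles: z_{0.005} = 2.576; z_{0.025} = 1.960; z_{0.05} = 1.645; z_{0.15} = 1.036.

With allocation ratio k = n₂/n₁ = 1.5, Var(x̄₁−x̄₂) = σ²(1/n₁ + 1/(k·n₁)) = σ²·(k+1)/(k·n₁).
So n₁ = (1 + 1/k)·((z_{α/2} + z_β)/d)² = 1.667 × (4.221/0.34)².
n₁ = 1.667 × 154.12 = 256.9.
Round up: n₁ = 257, giving n₂ = ⌈1.5 × 257⌉ = ⌈385.5⌉ = 386.

n₁ = 257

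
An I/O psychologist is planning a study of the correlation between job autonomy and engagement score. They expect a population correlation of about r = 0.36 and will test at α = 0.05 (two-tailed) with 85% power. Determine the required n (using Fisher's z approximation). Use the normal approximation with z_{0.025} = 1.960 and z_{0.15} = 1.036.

Fisher's z: C = ½·ln((1+r)/(1−r)) = ½·ln(2.1250) = 0.3769.
n = ((z_{α/2} + z_β)/C)² + 3.
(1.960 + 1.036) / 0.3769 = 2.996 / 0.3769 = 7.949.
n = 7.949² + 3 = 63.19 + 3 = 66.2.
Round up.

n = 67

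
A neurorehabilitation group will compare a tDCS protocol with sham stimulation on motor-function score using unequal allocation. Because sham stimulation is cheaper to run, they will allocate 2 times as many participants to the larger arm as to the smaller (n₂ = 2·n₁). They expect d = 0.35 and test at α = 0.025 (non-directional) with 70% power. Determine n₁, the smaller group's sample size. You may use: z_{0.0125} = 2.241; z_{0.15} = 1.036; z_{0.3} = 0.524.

With allocation ratio k = n₂/n₁ = 2, Var(x̄₁−x̄₂) = σ²(1/n₁ + 1/(k·n₁)) = σ²·(k+1)/(k·n₁).
So n₁ = (1 + 1/k)·((z_{α/2} + z_β)/d)² = 1.500 × (2.765/0.35)².
n₁ = 1.500 × 62.41 = 93.6.
Round up: n₁ = 94, giving n₂ = 2 × 94 = 188.

n₁ = 94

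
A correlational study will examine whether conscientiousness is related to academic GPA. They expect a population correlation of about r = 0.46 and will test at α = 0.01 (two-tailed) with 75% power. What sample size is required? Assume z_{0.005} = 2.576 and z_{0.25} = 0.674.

Fisher's z: C = ½·ln((1+r)/(1−r)) = ½·ln(2.7037) = 0.4973.
n = ((z_{α/2} + z_β)/C)² + 3.
(2.576 + 0.674) / 0.4973 = 3.250 / 0.4973 = 6.535.
n = 6.535² + 3 = 42.71 + 3 = 45.7.
Round up.

n = 46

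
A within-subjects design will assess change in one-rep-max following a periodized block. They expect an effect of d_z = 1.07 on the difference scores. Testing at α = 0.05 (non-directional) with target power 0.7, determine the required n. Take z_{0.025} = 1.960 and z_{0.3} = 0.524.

For a paired (one-sample on differences) test: n = ((z_{α/2} + z_β) / d)².
z_{α/2} + z_β = 1.960 + 0.524 = 2.484.
n = (2.484 / 1.07)² = 2.321² = 5.39.
Round up.

n = 6 pairs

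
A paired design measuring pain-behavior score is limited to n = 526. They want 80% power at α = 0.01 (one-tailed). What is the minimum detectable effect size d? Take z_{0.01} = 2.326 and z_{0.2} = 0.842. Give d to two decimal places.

d_min ≈ 0.14

For a single sample (or paired design) of n = 526: d_min = (z_{α} + z_β)/√n.
z-sum = 2.326 + 0.842 = 3.168.
d_min = 3.168 / √526 = 3.168 / 22.935 = 0.138.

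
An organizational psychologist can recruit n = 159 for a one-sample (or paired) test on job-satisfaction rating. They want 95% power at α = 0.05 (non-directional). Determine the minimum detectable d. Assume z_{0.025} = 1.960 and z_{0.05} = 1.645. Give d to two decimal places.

For a single sample (or paired design) of n = 159: d_min = (z_{α/2} + z_β)/√n.
z-sum = 1.960 + 1.645 = 3.605.
d_min = 3.605 / √159 = 3.605 / 12.610 = 0.286.

d_min ≈ 0.29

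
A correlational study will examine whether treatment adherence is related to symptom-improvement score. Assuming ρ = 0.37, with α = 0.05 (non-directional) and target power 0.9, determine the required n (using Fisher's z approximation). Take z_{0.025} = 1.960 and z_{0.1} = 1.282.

Fisher's z: C = ½·ln((1+r)/(1−r)) = ½·ln(2.1746) = 0.3884.
n = ((z_{α/2} + z_β)/C)² + 3.
(1.960 + 1.282) / 0.3884 = 3.242 / 0.3884 = 8.347.
n = 8.347² + 3 = 69.67 + 3 = 72.7.
Round up.

n = 73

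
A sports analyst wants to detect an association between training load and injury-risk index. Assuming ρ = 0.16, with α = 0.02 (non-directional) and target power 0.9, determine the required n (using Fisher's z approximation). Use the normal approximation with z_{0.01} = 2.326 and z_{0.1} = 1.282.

n = 503

Fisher's z: C = ½·ln((1+r)/(1−r)) = ½·ln(1.3810) = 0.1614.
n = ((z_{α/2} + z_β)/C)² + 3.
(2.326 + 1.282) / 0.1614 = 3.608 / 0.1614 = 22.354.
n = 22.354² + 3 = 499.72 + 3 = 502.7.
Round up.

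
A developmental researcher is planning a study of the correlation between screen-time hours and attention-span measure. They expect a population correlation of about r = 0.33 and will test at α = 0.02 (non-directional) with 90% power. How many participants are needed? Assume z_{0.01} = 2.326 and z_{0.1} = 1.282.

n = 114

Fisher's z: C = ½·ln((1+r)/(1−r)) = ½·ln(1.9851) = 0.3428.
n = ((z_{α/2} + z_β)/C)² + 3.
(2.326 + 1.282) / 0.3428 = 3.608 / 0.3428 = 10.525.
n = 10.525² + 3 = 110.78 + 3 = 113.8.
Round up.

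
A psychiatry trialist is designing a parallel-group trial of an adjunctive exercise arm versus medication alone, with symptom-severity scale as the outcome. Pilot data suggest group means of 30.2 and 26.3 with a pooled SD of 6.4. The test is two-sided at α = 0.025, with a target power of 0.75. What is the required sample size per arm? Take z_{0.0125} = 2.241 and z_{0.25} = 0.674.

n = 46 per group

Cohen's d = |M₁ − M₂| / SD_pooled = |30.2 − 26.3| / 6.4 = 3.9 / 6.4 = 0.609.
For two independent groups with equal n: n = 2·((z_{α/2} + z_β) / d)².
z_{α/2} + z_β = 2.241 + 0.674 = 2.915.
n = 2 × (2.915 / 0.609)² = 2 × 4.787² = 2 × 22.91 = 45.8.
Round up to the next whole participant.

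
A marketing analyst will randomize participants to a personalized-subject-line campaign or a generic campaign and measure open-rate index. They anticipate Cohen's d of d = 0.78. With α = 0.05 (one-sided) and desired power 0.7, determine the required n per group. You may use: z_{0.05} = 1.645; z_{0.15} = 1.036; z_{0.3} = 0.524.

For two independent groups with equal n: n = 2·((z_{α} + z_β) / d)².
z_{α} + z_β = 1.645 + 0.524 = 2.169.
n = 2 × (2.169 / 0.78)² = 2 × 2.781² = 2 × 7.73 = 15.5.
Round up to the next whole participant.

n = 16 per group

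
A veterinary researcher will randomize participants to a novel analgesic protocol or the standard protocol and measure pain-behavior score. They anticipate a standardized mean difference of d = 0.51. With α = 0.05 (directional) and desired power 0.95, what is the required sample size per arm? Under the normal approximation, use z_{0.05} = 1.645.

For two independent groups with equal n: n = 2·((z_{α} + z_β) / d)².
z_{α} + z_β = 1.645 + 1.645 = 3.290.
n = 2 × (3.290 / 0.51)² = 2 × 6.451² = 2 × 41.62 = 83.2.
Round up to the next whole participant.

n = 84 per group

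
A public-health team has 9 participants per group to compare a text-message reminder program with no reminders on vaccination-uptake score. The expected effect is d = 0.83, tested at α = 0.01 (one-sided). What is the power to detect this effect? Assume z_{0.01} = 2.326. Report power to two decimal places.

For two equal groups, power = Φ(d·√(n/2) − z_{α}).
d·√(n/2) = 0.83 × √(9/2) = 0.83 × 2.121 = 1.761.
z_β = 1.761 − 2.326 = -0.565.
Power = Φ(-0.565) = 0.286.

power ≈ 0.29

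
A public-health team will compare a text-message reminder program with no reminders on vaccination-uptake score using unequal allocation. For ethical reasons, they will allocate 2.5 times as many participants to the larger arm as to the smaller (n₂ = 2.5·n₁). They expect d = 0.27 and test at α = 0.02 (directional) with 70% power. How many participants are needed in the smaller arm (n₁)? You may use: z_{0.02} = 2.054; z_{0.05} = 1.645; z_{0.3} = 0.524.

n₁ = 128

With allocation ratio k = n₂/n₁ = 2.5, Var(x̄₁−x̄₂) = σ²(1/n₁ + 1/(k·n₁)) = σ²·(k+1)/(k·n₁).
So n₁ = (1 + 1/k)·((z_{α} + z_β)/d)² = 1.400 × (2.578/0.27)².
n₁ = 1.400 × 91.17 = 127.6.
Round up: n₁ = 128, giving n₂ = 2.5 × 128 = 320.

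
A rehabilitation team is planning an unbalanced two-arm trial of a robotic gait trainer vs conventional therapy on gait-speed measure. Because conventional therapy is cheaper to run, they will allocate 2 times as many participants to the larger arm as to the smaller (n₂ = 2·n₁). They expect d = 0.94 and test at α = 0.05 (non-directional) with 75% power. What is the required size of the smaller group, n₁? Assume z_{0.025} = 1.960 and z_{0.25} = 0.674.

With allocation ratio k = n₂/n₁ = 2, Var(x̄₁−x̄₂) = σ²(1/n₁ + 1/(k·n₁)) = σ²·(k+1)/(k·n₁).
So n₁ = (1 + 1/k)·((z_{α/2} + z_β)/d)² = 1.500 × (2.634/0.94)².
n₁ = 1.500 × 7.85 = 11.8.
Round up: n₁ = 12, giving n₂ = 2 × 12 = 24.

n₁ = 12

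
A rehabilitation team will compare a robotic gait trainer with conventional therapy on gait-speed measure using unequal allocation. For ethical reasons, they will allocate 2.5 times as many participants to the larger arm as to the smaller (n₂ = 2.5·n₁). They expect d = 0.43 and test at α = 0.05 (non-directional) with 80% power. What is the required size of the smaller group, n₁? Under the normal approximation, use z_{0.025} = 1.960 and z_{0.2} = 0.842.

n₁ = 60

With allocation ratio k = n₂/n₁ = 2.5, Var(x̄₁−x̄₂) = σ²(1/n₁ + 1/(k·n₁)) = σ²·(k+1)/(k·n₁).
So n₁ = (1 + 1/k)·((z_{α/2} + z_β)/d)² = 1.400 × (2.802/0.43)².
n₁ = 1.400 × 42.46 = 59.4.
Round up: n₁ = 60, giving n₂ = 2.5 × 60 = 150.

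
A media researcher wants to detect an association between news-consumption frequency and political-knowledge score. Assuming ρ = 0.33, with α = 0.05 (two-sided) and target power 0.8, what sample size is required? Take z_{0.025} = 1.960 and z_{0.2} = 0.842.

Fisher's z: C = ½·ln((1+r)/(1−r)) = ½·ln(1.9851) = 0.3428.
n = ((z_{α/2} + z_β)/C)² + 3.
(1.960 + 0.842) / 0.3428 = 2.802 / 0.3428 = 8.174.
n = 8.174² + 3 = 66.81 + 3 = 69.8.
Round up.

n = 70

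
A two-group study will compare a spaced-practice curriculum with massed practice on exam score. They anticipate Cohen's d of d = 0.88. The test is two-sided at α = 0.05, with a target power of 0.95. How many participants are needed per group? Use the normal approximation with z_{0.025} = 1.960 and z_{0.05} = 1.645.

For two independent groups with equal n: n = 2·((z_{α/2} + z_β) / d)².
z_{α/2} + z_β = 1.960 + 1.645 = 3.605.
n = 2 × (3.605 / 0.88)² = 2 × 4.097² = 2 × 16.78 = 33.6.
Round up to the next whole participant.

n = 34 per group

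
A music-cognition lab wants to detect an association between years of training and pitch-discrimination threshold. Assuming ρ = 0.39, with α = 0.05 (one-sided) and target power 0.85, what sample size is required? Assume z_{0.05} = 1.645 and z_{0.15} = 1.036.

n = 46

Fisher's z: C = ½·ln((1+r)/(1−r)) = ½·ln(2.2787) = 0.4118.
n = ((z_{α} + z_β)/C)² + 3.
(1.645 + 1.036) / 0.4118 = 2.681 / 0.4118 = 6.510.
n = 6.510² + 3 = 42.39 + 3 = 45.4.
Round up.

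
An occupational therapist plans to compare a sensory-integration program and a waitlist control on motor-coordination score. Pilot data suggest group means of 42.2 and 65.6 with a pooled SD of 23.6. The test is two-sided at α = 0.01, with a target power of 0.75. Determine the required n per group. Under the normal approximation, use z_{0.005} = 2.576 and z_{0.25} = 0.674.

n = 22 per group

Cohen's d = |M₁ − M₂| / SD_pooled = |42.2 − 65.6| / 23.6 = 23.4 / 23.6 = 0.992.
For two independent groups with equal n: n = 2·((z_{α/2} + z_β) / d)².
z_{α/2} + z_β = 2.576 + 0.674 = 3.250.
n = 2 × (3.250 / 0.992)² = 2 × 3.276² = 2 × 10.73 = 21.5.
Round up to the next whole participant.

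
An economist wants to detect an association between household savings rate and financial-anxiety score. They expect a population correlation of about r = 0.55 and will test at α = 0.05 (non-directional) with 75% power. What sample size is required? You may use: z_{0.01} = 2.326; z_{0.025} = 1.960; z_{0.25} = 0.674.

n = 22

Fisher's z: C = ½·ln((1+r)/(1−r)) = ½·ln(3.4444) = 0.6184.
n = ((z_{α/2} + z_β)/C)² + 3.
(1.960 + 0.674) / 0.6184 = 2.634 / 0.6184 = 4.259.
n = 4.259² + 3 = 18.14 + 3 = 21.1.
Round up.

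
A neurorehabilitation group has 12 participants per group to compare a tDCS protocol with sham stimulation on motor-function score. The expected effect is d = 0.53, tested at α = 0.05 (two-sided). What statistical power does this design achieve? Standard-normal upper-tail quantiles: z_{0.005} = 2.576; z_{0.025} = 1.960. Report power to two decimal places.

power ≈ 0.25

For two equal groups, power = Φ(d·√(n/2) − z_{α/2}).
d·√(n/2) = 0.53 × √(12/2) = 0.53 × 2.449 = 1.298.
z_β = 1.298 − 1.960 = -0.662.
Power = Φ(-0.662) = 0.254.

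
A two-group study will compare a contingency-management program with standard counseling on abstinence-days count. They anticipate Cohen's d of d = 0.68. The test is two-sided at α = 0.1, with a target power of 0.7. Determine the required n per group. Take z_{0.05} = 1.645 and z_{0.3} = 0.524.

n = 21 per group

For two independent groups with equal n: n = 2·((z_{α/2} + z_β) / d)².
z_{α/2} + z_β = 1.645 + 0.524 = 2.169.
n = 2 × (2.169 / 0.68)² = 2 × 3.190² = 2 × 10.17 = 20.3.
Round up to the next whole participant.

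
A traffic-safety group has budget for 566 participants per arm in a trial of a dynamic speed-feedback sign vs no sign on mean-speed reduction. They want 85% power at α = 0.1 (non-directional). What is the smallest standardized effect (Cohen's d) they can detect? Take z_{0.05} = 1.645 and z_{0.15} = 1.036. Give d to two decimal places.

For two independent groups of n = 566 each: d_min = (z_{α/2} + z_β)·√(2/n).
z-sum = 1.645 + 1.036 = 2.681.
d_min = 2.681 × √(2/566) = 2.681 × 0.0594 = 0.159.

d_min ≈ 0.16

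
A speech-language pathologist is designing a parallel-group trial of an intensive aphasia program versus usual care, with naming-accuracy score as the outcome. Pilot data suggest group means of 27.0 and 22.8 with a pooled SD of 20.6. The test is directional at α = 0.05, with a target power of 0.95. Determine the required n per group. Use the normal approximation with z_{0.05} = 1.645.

Cohen's d = |M₁ − M₂| / SD_pooled = |27.0 − 22.8| / 20.6 = 4.2 / 20.6 = 0.204.
For two independent groups with equal n: n = 2·((z_{α} + z_β) / d)².
z_{α} + z_β = 1.645 + 1.645 = 3.290.
n = 2 × (3.290 / 0.204)² = 2 × 16.127² = 2 × 260.09 = 520.2.
Round up to the next whole participant.

n = 521 per group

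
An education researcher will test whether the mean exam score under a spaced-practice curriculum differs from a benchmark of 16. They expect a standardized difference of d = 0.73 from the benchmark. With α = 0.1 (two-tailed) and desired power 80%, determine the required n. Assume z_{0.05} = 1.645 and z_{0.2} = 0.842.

For a one-sample test: n = ((z_{α/2} + z_β) / d)².
z_{α/2} + z_β = 1.645 + 0.842 = 2.487.
n = (2.487 / 0.73)² = 3.407² = 11.61.
Round up.

n = 12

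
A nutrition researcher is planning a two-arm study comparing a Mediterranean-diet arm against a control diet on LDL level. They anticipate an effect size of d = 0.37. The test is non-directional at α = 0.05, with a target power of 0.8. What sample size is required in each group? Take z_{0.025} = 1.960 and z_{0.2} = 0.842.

n = 115 per group

For two independent groups with equal n: n = 2·((z_{α/2} + z_β) / d)².
z_{α/2} + z_β = 1.960 + 0.842 = 2.802.
n = 2 × (2.802 / 0.37)² = 2 × 7.573² = 2 × 57.35 = 114.7.
Round up to the next whole participant.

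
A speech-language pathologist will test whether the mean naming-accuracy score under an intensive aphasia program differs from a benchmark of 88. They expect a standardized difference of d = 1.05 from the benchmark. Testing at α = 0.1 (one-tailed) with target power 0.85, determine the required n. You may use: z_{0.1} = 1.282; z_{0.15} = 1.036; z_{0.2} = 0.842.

n = 5

For a one-sample test: n = ((z_{α} + z_β) / d)².
z_{α} + z_β = 1.282 + 1.036 = 2.318.
n = (2.318 / 1.05)² = 2.208² = 4.87.
Round up.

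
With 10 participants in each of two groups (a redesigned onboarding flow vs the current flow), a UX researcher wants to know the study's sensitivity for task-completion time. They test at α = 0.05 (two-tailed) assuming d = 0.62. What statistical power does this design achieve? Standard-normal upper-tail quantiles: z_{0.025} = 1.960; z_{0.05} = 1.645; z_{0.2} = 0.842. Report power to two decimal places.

power ≈ 0.28

For two equal groups, power = Φ(d·√(n/2) − z_{α/2}).
d·√(n/2) = 0.62 × √(10/2) = 0.62 × 2.236 = 1.386.
z_β = 1.386 − 1.960 = -0.574.
Power = Φ(-0.574) = 0.283.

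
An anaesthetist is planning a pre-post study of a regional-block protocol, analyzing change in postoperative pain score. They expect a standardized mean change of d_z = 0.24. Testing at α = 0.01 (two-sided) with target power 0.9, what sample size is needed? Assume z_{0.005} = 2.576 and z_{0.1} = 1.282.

n = 259 pairs

For a paired (one-sample on differences) test: n = ((z_{α/2} + z_β) / d)².
z_{α/2} + z_β = 2.576 + 1.282 = 3.858.
n = (3.858 / 0.24)² = 16.075² = 258.41.
Round up.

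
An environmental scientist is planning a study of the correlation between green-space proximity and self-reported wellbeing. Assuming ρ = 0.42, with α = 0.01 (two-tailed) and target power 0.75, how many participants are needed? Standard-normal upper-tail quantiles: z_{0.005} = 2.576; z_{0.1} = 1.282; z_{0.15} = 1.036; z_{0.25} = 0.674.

n = 56

Fisher's z: C = ½·ln((1+r)/(1−r)) = ½·ln(2.4483) = 0.4477.
n = ((z_{α/2} + z_β)/C)² + 3.
(2.576 + 0.674) / 0.4477 = 3.250 / 0.4477 = 7.259.
n = 7.259² + 3 = 52.70 + 3 = 55.7.
Round up.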